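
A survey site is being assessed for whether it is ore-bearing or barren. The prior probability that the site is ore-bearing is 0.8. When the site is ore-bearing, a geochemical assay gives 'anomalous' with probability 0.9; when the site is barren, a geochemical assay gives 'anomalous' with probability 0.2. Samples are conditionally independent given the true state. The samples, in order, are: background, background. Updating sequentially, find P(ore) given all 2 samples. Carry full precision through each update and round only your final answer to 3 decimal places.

After 'background': P(ore) = 0.1·0.8000 / (0.1·0.8000 + 0.8·0.2000) ≈ 0.3333
After 'background': P(ore) = 0.1·0.3333 / (0.1·0.3333 + 0.8·0.6667) ≈ 0.0588

0.059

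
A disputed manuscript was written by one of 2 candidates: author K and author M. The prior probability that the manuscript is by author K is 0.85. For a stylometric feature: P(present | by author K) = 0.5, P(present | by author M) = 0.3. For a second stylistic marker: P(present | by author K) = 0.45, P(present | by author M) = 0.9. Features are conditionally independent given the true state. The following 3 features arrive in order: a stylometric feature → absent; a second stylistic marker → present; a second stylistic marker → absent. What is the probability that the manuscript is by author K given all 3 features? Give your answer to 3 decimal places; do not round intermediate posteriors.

0.918

After a stylometric feature='absent': P(author K) = 0.5·0.8500 / (0.5·0.8500 + 0.7·0.1500) ≈ 0.8019
After a second stylistic marker='present': P(author K) = 0.45·0.8019 / (0.45·0.8019 + 0.9·0.1981) ≈ 0.6693
After a second stylistic marker='absent': P(author K) = 0.55·0.6693 / (0.55·0.6693 + 0.1·0.3307) ≈ 0.9176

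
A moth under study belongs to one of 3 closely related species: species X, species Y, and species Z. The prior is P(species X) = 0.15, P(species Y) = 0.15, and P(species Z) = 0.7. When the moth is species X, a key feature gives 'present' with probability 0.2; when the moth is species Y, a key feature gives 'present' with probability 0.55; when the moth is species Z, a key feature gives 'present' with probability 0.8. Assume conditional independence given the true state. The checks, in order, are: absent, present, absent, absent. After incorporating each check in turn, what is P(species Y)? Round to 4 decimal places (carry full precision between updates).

Apply Bayes' rule sequentially, carrying P(species Y) forward.
After 'absent': normaliser = 0.8·0.1500 + 0.45·0.1500 + 0.2·0.7000; P(species X) ≈ 0.3664, P(species Y) ≈ 0.2061, P(species Z) ≈ 0.4275
After 'present': normaliser = 0.2·0.3664 + 0.55·0.2061 + 0.8·0.4275; P(species X) ≈ 0.1386, P(species Y) ≈ 0.2144, P(species Z) ≈ 0.6469
After 'absent': normaliser = 0.8·0.1386 + 0.45·0.2144 + 0.2·0.6469; P(species X) ≈ 0.3293, P(species Y) ≈ 0.2865, P(species Z) ≈ 0.3842
After 'absent': normaliser = 0.8·0.3293 + 0.45·0.2865 + 0.2·0.3842; P(species X) ≈ 0.5614, P(species Y) ≈ 0.2748, P(species Z) ≈ 0.1638

0.2748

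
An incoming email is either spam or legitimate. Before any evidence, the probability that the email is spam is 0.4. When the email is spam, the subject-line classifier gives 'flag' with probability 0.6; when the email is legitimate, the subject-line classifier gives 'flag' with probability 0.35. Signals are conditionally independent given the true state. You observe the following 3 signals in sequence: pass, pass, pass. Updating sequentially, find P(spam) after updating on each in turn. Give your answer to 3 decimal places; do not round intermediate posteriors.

0.134

Each posterior becomes the prior for the next update.
After 'pass': P(spam) = 0.4·0.4000 / (0.4·0.4000 + 0.65·0.6000) ≈ 0.2909
After 'pass': P(spam) = 0.4·0.2909 / (0.4·0.2909 + 0.65·0.7091) ≈ 0.2016
After 'pass': P(spam) = 0.4·0.2016 / (0.4·0.2016 + 0.65·0.7984) ≈ 0.1345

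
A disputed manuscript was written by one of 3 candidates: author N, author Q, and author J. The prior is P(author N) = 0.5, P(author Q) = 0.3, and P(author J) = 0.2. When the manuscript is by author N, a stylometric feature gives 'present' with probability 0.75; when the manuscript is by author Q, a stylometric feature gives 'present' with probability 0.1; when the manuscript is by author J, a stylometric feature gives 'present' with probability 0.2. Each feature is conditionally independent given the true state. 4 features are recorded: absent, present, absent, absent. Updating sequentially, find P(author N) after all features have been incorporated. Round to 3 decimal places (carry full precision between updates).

After 'absent': normaliser = 0.25·0.5000 + 0.9·0.3000 + 0.8·0.2000; P(author N) ≈ 0.2252, P(author Q) ≈ 0.4865, P(author J) ≈ 0.2883
After 'present': normaliser = 0.75·0.2252 + 0.1·0.4865 + 0.2·0.2883; P(author N) ≈ 0.6137, P(author Q) ≈ 0.1768, P(author J) ≈ 0.2095
After 'absent': normaliser = 0.25·0.6137 + 0.9·0.1768 + 0.8·0.2095; P(author N) ≈ 0.3196, P(author Q) ≈ 0.3313, P(author J) ≈ 0.3491
After 'absent': normaliser = 0.25·0.3196 + 0.9·0.3313 + 0.8·0.3491; P(author N) ≈ 0.1215, P(author Q) ≈ 0.4536, P(author J) ≈ 0.4248

0.122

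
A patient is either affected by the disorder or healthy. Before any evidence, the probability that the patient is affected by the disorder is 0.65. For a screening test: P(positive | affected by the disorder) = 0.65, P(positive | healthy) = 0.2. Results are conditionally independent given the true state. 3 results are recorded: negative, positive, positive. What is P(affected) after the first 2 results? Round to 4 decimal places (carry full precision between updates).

0.7253

After 'negative': P(affected) = 0.35·0.6500 / (0.35·0.6500 + 0.8·0.3500) ≈ 0.4483
After 'positive': P(affected) = 0.65·0.4483 / (0.65·0.4483 + 0.2·0.5517) ≈ 0.7253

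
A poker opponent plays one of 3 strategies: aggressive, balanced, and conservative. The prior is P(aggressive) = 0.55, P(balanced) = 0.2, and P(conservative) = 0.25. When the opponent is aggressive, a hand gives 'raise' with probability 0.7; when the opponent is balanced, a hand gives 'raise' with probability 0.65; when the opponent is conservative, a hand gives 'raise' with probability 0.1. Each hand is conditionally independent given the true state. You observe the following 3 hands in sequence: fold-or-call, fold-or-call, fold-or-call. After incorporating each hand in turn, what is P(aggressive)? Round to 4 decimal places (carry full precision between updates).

0.0722

Apply Bayes' rule sequentially, carrying P(aggressive) forward.
After 'fold-or-call': normaliser = 0.3·0.5500 + 0.35·0.2000 + 0.9·0.2500; P(aggressive) ≈ 0.3587, P(balanced) ≈ 0.1522, P(conservative) ≈ 0.4891
After 'fold-or-call': normaliser = 0.3·0.3587 + 0.35·0.1522 + 0.9·0.4891; P(aggressive) ≈ 0.1790, P(balanced) ≈ 0.0886, P(conservative) ≈ 0.7324
After 'fold-or-call': normaliser = 0.3·0.1790 + 0.35·0.0886 + 0.9·0.7324; P(aggressive) ≈ 0.0722, P(balanced) ≈ 0.0417, P(conservative) ≈ 0.8861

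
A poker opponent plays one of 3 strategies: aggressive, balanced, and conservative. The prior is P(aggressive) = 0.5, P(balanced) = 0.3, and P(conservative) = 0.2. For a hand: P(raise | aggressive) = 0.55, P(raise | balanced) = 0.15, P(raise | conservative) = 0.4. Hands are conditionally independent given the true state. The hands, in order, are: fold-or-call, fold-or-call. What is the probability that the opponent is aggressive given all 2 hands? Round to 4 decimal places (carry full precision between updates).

After 'fold-or-call': normaliser = 0.45·0.5000 + 0.85·0.3000 + 0.6·0.2000; P(aggressive) ≈ 0.3750, P(balanced) ≈ 0.4250, P(conservative) ≈ 0.2000
After 'fold-or-call': normaliser = 0.45·0.3750 + 0.85·0.4250 + 0.6·0.2000; P(aggressive) ≈ 0.2596, P(balanced) ≈ 0.5558, P(conservative) ≈ 0.1846

0.2596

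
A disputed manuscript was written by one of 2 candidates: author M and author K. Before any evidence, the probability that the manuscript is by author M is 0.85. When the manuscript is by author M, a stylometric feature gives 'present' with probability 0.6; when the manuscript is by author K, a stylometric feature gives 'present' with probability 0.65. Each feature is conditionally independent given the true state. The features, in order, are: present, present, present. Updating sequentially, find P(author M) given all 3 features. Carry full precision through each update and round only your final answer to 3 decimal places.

0.817

Each posterior becomes the prior for the next update.
After 'present': P(author M) = 0.6·0.8500 / (0.6·0.8500 + 0.65·0.1500) ≈ 0.8395
After 'present': P(author M) = 0.6·0.8395 / (0.6·0.8395 + 0.65·0.1605) ≈ 0.8284
After 'present': P(author M) = 0.6·0.8284 / (0.6·0.8284 + 0.65·0.1716) ≈ 0.8167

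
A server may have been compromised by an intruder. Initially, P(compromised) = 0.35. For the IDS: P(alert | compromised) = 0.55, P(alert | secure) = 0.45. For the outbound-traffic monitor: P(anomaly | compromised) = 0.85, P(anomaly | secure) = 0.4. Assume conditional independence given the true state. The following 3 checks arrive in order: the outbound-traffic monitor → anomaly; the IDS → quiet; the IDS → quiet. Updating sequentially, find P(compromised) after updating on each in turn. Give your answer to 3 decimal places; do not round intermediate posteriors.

Apply Bayes' rule sequentially, carrying P(compromised) forward.
After the outbound-traffic monitor='anomaly': P(compromised) = 0.85·0.3500 / (0.85·0.3500 + 0.4·0.6500) ≈ 0.5336
After the IDS='quiet': P(compromised) = 0.45·0.5336 / (0.45·0.5336 + 0.55·0.4664) ≈ 0.4835
After the IDS='quiet': P(compromised) = 0.45·0.4835 / (0.45·0.4835 + 0.55·0.5165) ≈ 0.4337

0.434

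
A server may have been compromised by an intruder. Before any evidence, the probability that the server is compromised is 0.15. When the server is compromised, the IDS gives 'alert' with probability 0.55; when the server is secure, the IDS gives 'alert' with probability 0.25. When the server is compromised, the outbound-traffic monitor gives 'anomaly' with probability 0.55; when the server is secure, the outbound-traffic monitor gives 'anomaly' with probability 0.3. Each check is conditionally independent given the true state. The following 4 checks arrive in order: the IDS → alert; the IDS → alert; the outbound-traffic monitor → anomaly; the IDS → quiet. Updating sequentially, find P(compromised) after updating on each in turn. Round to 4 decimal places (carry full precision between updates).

0.4844

After the IDS='alert': P(compromised) = 0.55·0.1500 / (0.55·0.1500 + 0.25·0.8500) ≈ 0.2797
After the IDS='alert': P(compromised) = 0.55·0.2797 / (0.55·0.2797 + 0.25·0.7203) ≈ 0.4607
After the outbound-traffic monitor='anomaly': P(compromised) = 0.55·0.4607 / (0.55·0.4607 + 0.3·0.5393) ≈ 0.6103
After the IDS='quiet': P(compromised) = 0.45·0.6103 / (0.45·0.6103 + 0.75·0.3897) ≈ 0.4844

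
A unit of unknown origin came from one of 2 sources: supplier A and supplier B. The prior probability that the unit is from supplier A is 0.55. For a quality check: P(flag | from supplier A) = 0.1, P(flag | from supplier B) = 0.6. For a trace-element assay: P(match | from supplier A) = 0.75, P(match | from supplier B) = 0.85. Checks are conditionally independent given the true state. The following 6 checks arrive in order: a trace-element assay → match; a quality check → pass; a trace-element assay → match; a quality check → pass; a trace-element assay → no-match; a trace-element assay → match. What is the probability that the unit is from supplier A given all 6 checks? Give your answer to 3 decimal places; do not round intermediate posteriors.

After a trace-element assay='match': P(supplier A) = 0.75·0.5500 / (0.75·0.5500 + 0.85·0.4500) ≈ 0.5189
After a quality check='pass': P(supplier A) = 0.9·0.5189 / (0.9·0.5189 + 0.4·0.4811) ≈ 0.7082
After a trace-element assay='match': P(supplier A) = 0.75·0.7082 / (0.75·0.7082 + 0.85·0.2918) ≈ 0.6816
After a quality check='pass': P(supplier A) = 0.9·0.6816 / (0.9·0.6816 + 0.4·0.3184) ≈ 0.8281
After a trace-element assay='no-match': P(supplier A) = 0.25·0.8281 / (0.25·0.8281 + 0.15·0.1719) ≈ 0.8892
After a trace-element assay='match': P(supplier A) = 0.75·0.8892 / (0.75·0.8892 + 0.85·0.1108) ≈ 0.8763

0.876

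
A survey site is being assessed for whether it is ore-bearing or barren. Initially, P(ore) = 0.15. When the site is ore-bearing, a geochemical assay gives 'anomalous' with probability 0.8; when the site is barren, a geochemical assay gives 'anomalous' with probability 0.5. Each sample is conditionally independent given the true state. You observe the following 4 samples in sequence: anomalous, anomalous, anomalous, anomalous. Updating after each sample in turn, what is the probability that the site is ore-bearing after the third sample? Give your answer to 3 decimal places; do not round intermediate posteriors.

After 'anomalous': P(ore) = 0.8·0.1500 / (0.8·0.1500 + 0.5·0.8500) ≈ 0.2202
After 'anomalous': P(ore) = 0.8·0.2202 / (0.8·0.2202 + 0.5·0.7798) ≈ 0.3112
After 'anomalous': P(ore) = 0.8·0.3112 / (0.8·0.3112 + 0.5·0.6888) ≈ 0.4196

0.420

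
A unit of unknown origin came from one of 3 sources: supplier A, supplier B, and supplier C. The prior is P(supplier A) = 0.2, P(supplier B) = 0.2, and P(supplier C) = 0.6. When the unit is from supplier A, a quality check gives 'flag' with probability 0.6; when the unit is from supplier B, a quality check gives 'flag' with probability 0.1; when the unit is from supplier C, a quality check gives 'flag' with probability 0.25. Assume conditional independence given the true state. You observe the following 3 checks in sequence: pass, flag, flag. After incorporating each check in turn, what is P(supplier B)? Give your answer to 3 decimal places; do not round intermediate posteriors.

0.031

After 'pass': normaliser = 0.4·0.2000 + 0.9·0.2000 + 0.75·0.6000; P(supplier A) ≈ 0.1127, P(supplier B) ≈ 0.2535, P(supplier C) ≈ 0.6338
After 'flag': normaliser = 0.6·0.1127 + 0.1·0.2535 + 0.25·0.6338; P(supplier A) ≈ 0.2689, P(supplier B) ≈ 0.1008, P(supplier C) ≈ 0.6303
After 'flag': normaliser = 0.6·0.2689 + 0.1·0.1008 + 0.25·0.6303; P(supplier A) ≈ 0.4904, P(supplier B) ≈ 0.0307, P(supplier C) ≈ 0.4789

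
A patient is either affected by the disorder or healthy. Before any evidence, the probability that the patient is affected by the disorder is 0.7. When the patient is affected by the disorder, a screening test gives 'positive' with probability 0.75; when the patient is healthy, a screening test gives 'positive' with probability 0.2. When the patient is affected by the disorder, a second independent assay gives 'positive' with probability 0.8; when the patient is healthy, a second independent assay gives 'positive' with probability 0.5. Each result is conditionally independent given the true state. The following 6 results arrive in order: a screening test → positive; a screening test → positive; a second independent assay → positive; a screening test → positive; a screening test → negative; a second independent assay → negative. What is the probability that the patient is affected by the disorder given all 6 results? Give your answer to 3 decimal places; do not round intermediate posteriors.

After a screening test='positive': P(affected) = 0.75·0.7000 / (0.75·0.7000 + 0.2·0.3000) ≈ 0.8974
After a screening test='positive': P(affected) = 0.75·0.8974 / (0.75·0.8974 + 0.2·0.1026) ≈ 0.9704
After a second independent assay='positive': P(affected) = 0.8·0.9704 / (0.8·0.9704 + 0.5·0.0296) ≈ 0.9813
After a screening test='positive': P(affected) = 0.75·0.9813 / (0.75·0.9813 + 0.2·0.0187) ≈ 0.9949
After a screening test='negative': P(affected) = 0.25·0.9949 / (0.25·0.9949 + 0.8·0.0051) ≈ 0.9840
After a second independent assay='negative': P(affected) = 0.2·0.9840 / (0.2·0.9840 + 0.5·0.0160) ≈ 0.9610

0.961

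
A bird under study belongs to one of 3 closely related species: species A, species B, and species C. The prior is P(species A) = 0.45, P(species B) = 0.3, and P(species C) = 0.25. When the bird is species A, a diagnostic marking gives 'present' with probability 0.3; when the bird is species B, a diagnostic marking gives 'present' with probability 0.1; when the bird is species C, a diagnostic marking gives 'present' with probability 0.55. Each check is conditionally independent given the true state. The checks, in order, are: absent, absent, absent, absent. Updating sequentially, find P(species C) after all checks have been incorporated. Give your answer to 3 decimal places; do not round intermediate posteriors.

0.033

Apply Bayes' rule sequentially, carrying P(species C) forward.
After 'absent': normaliser = 0.7·0.4500 + 0.9·0.3000 + 0.45·0.2500; P(species A) ≈ 0.4516, P(species B) ≈ 0.3871, P(species C) ≈ 0.1613
After 'absent': normaliser = 0.7·0.4516 + 0.9·0.3871 + 0.45·0.1613; P(species A) ≈ 0.4289, P(species B) ≈ 0.4726, P(species C) ≈ 0.0985
After 'absent': normaliser = 0.7·0.4289 + 0.9·0.4726 + 0.45·0.0985; P(species A) ≈ 0.3899, P(species B) ≈ 0.5525, P(species C) ≈ 0.0576
After 'absent': normaliser = 0.7·0.3899 + 0.9·0.5525 + 0.45·0.0576; P(species A) ≈ 0.3429, P(species B) ≈ 0.6246, P(species C) ≈ 0.0325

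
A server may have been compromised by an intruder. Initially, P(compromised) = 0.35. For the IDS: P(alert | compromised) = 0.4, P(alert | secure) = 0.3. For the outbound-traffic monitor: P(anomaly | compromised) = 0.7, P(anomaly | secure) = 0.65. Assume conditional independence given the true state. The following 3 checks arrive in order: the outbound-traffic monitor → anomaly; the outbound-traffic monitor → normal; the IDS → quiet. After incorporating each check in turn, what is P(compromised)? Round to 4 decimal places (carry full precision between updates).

0.2988

After the outbound-traffic monitor='anomaly': P(compromised) = 0.7·0.3500 / (0.7·0.3500 + 0.65·0.6500) ≈ 0.3670
After the outbound-traffic monitor='normal': P(compromised) = 0.3·0.3670 / (0.3·0.3670 + 0.35·0.6330) ≈ 0.3320
After the IDS='quiet': P(compromised) = 0.6·0.3320 / (0.6·0.3320 + 0.7·0.6680) ≈ 0.2988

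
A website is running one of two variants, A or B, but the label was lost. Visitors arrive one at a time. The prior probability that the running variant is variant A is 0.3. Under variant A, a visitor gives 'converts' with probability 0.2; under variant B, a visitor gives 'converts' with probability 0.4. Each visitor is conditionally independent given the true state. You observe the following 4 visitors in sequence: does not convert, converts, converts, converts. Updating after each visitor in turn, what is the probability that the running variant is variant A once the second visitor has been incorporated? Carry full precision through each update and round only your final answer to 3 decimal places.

0.222

After 'does not convert': P(A) = 0.8·0.3000 / (0.8·0.3000 + 0.6·0.7000) ≈ 0.3636
After 'converts': P(A) = 0.2·0.3636 / (0.2·0.3636 + 0.4·0.6364) ≈ 0.2222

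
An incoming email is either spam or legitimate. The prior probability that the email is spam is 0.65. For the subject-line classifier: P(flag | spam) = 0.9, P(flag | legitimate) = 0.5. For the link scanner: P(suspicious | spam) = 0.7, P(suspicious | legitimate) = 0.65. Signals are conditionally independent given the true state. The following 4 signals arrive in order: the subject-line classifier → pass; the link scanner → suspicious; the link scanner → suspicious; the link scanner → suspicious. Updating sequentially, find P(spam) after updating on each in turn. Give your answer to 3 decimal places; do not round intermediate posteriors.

0.317

After the subject-line classifier='pass': P(spam) = 0.1·0.6500 / (0.1·0.6500 + 0.5·0.3500) ≈ 0.2708
After the link scanner='suspicious': P(spam) = 0.7·0.2708 / (0.7·0.2708 + 0.65·0.7292) ≈ 0.2857
After the link scanner='suspicious': P(spam) = 0.7·0.2857 / (0.7·0.2857 + 0.65·0.7143) ≈ 0.3011
After the link scanner='suspicious': P(spam) = 0.7·0.3011 / (0.7·0.3011 + 0.65·0.6989) ≈ 0.3169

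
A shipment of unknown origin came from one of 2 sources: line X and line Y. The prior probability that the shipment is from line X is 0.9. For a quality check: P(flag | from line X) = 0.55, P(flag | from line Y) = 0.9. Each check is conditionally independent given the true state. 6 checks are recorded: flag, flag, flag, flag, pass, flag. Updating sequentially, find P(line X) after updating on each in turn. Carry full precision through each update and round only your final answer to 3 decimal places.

Apply Bayes' rule sequentially, carrying P(line X) forward.
After 'flag': P(line X) = 0.55·0.9000 / (0.55·0.9000 + 0.9·0.1000) ≈ 0.8462
After 'flag': P(line X) = 0.55·0.8462 / (0.55·0.8462 + 0.9·0.1538) ≈ 0.7707
After 'flag': P(line X) = 0.55·0.7707 / (0.55·0.7707 + 0.9·0.2293) ≈ 0.6726
After 'flag': P(line X) = 0.55·0.6726 / (0.55·0.6726 + 0.9·0.3274) ≈ 0.5566
After 'pass': P(line X) = 0.45·0.5566 / (0.45·0.5566 + 0.1·0.4434) ≈ 0.8496
After 'flag': P(line X) = 0.55·0.8496 / (0.55·0.8496 + 0.9·0.1504) ≈ 0.7754

0.775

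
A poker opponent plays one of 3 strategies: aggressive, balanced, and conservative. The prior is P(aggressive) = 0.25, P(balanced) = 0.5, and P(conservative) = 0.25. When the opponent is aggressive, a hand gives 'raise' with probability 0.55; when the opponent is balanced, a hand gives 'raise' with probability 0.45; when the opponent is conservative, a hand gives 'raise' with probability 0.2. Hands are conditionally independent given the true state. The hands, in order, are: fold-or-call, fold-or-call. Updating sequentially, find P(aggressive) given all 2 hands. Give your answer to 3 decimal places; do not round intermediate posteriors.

0.140

After 'fold-or-call': normaliser = 0.45·0.2500 + 0.55·0.5000 + 0.8·0.2500; P(aggressive) ≈ 0.1915, P(balanced) ≈ 0.4681, P(conservative) ≈ 0.3404
After 'fold-or-call': normaliser = 0.45·0.1915 + 0.55·0.4681 + 0.8·0.3404; P(aggressive) ≈ 0.1399, P(balanced) ≈ 0.4180, P(conservative) ≈ 0.4421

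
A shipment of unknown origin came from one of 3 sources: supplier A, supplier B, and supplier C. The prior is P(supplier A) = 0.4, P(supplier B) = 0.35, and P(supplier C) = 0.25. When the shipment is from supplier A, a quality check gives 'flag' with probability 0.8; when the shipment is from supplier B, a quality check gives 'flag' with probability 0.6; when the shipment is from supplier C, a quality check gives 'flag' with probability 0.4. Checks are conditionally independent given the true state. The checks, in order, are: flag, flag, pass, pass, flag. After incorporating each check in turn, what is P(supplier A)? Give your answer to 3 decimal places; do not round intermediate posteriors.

After 'flag': normaliser = 0.8·0.4000 + 0.6·0.3500 + 0.4·0.2500; P(supplier A) ≈ 0.5079, P(supplier B) ≈ 0.3333, P(supplier C) ≈ 0.1587
After 'flag': normaliser = 0.8·0.5079 + 0.6·0.3333 + 0.4·0.1587; P(supplier A) ≈ 0.6066, P(supplier B) ≈ 0.2986, P(supplier C) ≈ 0.0948
After 'pass': normaliser = 0.2·0.6066 + 0.4·0.2986 + 0.6·0.0948; P(supplier A) ≈ 0.4076, P(supplier B) ≈ 0.4013, P(supplier C) ≈ 0.1911
After 'pass': normaliser = 0.2·0.4076 + 0.4·0.4013 + 0.6·0.1911; P(supplier A) ≈ 0.2286, P(supplier B) ≈ 0.4500, P(supplier C) ≈ 0.3214
After 'flag': normaliser = 0.8·0.2286 + 0.6·0.4500 + 0.4·0.3214; P(supplier A) ≈ 0.3145, P(supplier B) ≈ 0.4644, P(supplier C) ≈ 0.2211

0.314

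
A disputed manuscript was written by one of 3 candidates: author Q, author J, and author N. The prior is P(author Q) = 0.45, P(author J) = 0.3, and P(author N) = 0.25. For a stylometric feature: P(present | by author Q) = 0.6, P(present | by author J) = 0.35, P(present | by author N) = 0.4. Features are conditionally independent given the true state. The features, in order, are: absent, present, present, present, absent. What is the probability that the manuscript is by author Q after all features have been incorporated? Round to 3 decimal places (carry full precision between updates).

After 'absent': normaliser = 0.4·0.4500 + 0.65·0.3000 + 0.6·0.2500; P(author Q) ≈ 0.3429, P(author J) ≈ 0.3714, P(author N) ≈ 0.2857
After 'present': normaliser = 0.6·0.3429 + 0.35·0.3714 + 0.4·0.2857; P(author Q) ≈ 0.4571, P(author J) ≈ 0.2889, P(author N) ≈ 0.2540
After 'present': normaliser = 0.6·0.4571 + 0.35·0.2889 + 0.4·0.2540; P(author Q) ≈ 0.5750, P(author J) ≈ 0.2120, P(author N) ≈ 0.2130
After 'present': normaliser = 0.6·0.5750 + 0.35·0.2120 + 0.4·0.2130; P(author Q) ≈ 0.6840, P(author J) ≈ 0.1471, P(author N) ≈ 0.1689
After 'absent': normaliser = 0.4·0.6840 + 0.65·0.1471 + 0.6·0.1689; P(author Q) ≈ 0.5815, P(author J) ≈ 0.2032, P(author N) ≈ 0.2154

0.581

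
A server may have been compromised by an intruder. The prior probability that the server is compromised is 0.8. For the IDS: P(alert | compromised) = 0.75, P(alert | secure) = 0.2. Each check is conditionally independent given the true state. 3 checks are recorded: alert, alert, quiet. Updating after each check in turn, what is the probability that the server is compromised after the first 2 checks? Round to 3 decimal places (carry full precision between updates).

Each posterior becomes the prior for the next update.
After 'alert': P(compromised) = 0.75·0.8000 / (0.75·0.8000 + 0.2·0.2000) ≈ 0.9375
After 'alert': P(compromised) = 0.75·0.9375 / (0.75·0.9375 + 0.2·0.0625) ≈ 0.9825

0.983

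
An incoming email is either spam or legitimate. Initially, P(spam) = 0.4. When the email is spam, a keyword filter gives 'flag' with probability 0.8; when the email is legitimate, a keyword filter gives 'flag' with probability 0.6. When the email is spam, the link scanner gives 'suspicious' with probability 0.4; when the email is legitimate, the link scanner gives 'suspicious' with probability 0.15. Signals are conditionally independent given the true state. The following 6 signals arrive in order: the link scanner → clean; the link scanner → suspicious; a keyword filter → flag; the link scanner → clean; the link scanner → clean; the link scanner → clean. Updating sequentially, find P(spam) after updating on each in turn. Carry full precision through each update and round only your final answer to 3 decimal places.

0.370

After the link scanner='clean': P(spam) = 0.6·0.4000 / (0.6·0.4000 + 0.85·0.6000) ≈ 0.3200
After the link scanner='suspicious': P(spam) = 0.4·0.3200 / (0.4·0.3200 + 0.15·0.6800) ≈ 0.5565
After a keyword filter='flag': P(spam) = 0.8·0.5565 / (0.8·0.5565 + 0.6·0.4435) ≈ 0.6259
After the link scanner='clean': P(spam) = 0.6·0.6259 / (0.6·0.6259 + 0.85·0.3741) ≈ 0.5415
After the link scanner='clean': P(spam) = 0.6·0.5415 / (0.6·0.5415 + 0.85·0.4585) ≈ 0.4547
After the link scanner='clean': P(spam) = 0.6·0.4547 / (0.6·0.4547 + 0.85·0.5453) ≈ 0.3705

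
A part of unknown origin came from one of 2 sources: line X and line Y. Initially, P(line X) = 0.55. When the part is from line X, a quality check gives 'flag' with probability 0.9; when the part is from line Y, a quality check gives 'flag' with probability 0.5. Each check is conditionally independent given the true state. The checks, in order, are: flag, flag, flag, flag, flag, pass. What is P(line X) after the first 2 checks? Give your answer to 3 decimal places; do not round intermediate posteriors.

0.798

Apply Bayes' rule sequentially, carrying P(line X) forward.
After 'flag': P(line X) = 0.9·0.5500 / (0.9·0.5500 + 0.5·0.4500) ≈ 0.6875
After 'flag': P(line X) = 0.9·0.6875 / (0.9·0.6875 + 0.5·0.3125) ≈ 0.7984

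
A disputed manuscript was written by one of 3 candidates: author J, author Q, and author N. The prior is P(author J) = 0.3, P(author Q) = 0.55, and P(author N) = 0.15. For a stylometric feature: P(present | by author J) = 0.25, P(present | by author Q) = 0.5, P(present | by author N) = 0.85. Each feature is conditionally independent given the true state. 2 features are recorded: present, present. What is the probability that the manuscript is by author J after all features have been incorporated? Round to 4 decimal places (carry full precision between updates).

After 'present': normaliser = 0.25·0.3000 + 0.5·0.5500 + 0.85·0.1500; P(author J) ≈ 0.1571, P(author Q) ≈ 0.5759, P(author N) ≈ 0.2670
After 'present': normaliser = 0.25·0.1571 + 0.5·0.5759 + 0.85·0.2670; P(author J) ≈ 0.0709, P(author Q) ≈ 0.5196, P(author N) ≈ 0.4095

0.0709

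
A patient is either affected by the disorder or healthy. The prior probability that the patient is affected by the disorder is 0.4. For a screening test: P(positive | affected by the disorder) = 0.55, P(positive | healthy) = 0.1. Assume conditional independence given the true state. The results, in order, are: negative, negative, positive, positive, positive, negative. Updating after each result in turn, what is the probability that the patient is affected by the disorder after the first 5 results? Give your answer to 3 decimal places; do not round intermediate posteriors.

0.965

After 'negative': P(affected) = 0.45·0.4000 / (0.45·0.4000 + 0.9·0.6000) ≈ 0.2500
After 'negative': P(affected) = 0.45·0.2500 / (0.45·0.2500 + 0.9·0.7500) ≈ 0.1429
After 'positive': P(affected) = 0.55·0.1429 / (0.55·0.1429 + 0.1·0.8571) ≈ 0.4783
After 'positive': P(affected) = 0.55·0.4783 / (0.55·0.4783 + 0.1·0.5217) ≈ 0.8345
After 'positive': P(affected) = 0.55·0.8345 / (0.55·0.8345 + 0.1·0.1655) ≈ 0.9652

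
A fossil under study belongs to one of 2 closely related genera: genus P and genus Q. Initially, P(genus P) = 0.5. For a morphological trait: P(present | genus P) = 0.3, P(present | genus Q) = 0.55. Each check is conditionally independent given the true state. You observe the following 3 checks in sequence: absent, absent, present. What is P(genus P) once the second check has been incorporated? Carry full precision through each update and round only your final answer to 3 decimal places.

After 'absent': P(genus P) = 0.7·0.5000 / (0.7·0.5000 + 0.45·0.5000) ≈ 0.6087
After 'absent': P(genus P) = 0.7·0.6087 / (0.7·0.6087 + 0.45·0.3913) ≈ 0.7076

0.708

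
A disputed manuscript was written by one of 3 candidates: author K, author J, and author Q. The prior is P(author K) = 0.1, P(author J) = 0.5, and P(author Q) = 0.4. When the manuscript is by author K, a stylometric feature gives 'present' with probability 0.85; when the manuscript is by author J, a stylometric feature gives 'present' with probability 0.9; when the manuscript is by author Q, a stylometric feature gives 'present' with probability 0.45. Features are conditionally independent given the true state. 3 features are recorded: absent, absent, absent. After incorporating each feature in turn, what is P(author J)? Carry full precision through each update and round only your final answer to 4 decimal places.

0.0074

After 'absent': normaliser = 0.15·0.1000 + 0.1·0.5000 + 0.55·0.4000; P(author K) ≈ 0.0526, P(author J) ≈ 0.1754, P(author Q) ≈ 0.7719
After 'absent': normaliser = 0.15·0.0526 + 0.1·0.1754 + 0.55·0.7719; P(author K) ≈ 0.0175, P(author J) ≈ 0.0390, P(author Q) ≈ 0.9435
After 'absent': normaliser = 0.15·0.0175 + 0.1·0.0390 + 0.55·0.9435; P(author K) ≈ 0.0050, P(author J) ≈ 0.0074, P(author Q) ≈ 0.9876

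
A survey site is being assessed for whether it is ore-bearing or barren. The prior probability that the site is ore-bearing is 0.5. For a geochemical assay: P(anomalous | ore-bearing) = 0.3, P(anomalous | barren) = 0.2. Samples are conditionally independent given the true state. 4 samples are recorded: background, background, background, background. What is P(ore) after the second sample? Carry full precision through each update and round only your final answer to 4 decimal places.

0.4336

After 'background': P(ore) = 0.7·0.5000 / (0.7·0.5000 + 0.8·0.5000) ≈ 0.4667
After 'background': P(ore) = 0.7·0.4667 / (0.7·0.4667 + 0.8·0.5333) ≈ 0.4336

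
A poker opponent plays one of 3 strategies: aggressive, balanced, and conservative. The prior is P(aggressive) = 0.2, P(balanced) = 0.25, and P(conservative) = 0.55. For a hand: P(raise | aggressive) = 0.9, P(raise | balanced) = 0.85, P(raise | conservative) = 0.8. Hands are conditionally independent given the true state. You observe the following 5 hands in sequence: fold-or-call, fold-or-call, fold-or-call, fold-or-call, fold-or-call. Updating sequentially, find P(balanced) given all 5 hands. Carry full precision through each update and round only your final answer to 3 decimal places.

0.096

After 'fold-or-call': normaliser = 0.1·0.2000 + 0.15·0.2500 + 0.2·0.5500; P(aggressive) ≈ 0.1194, P(balanced) ≈ 0.2239, P(conservative) ≈ 0.6567
After 'fold-or-call': normaliser = 0.1·0.1194 + 0.15·0.2239 + 0.2·0.6567; P(aggressive) ≈ 0.0675, P(balanced) ≈ 0.1899, P(conservative) ≈ 0.7426
After 'fold-or-call': normaliser = 0.1·0.0675 + 0.15·0.1899 + 0.2·0.7426; P(aggressive) ≈ 0.0367, P(balanced) ≈ 0.1550, P(conservative) ≈ 0.8083
After 'fold-or-call': normaliser = 0.1·0.0367 + 0.15·0.1550 + 0.2·0.8083; P(aggressive) ≈ 0.0195, P(balanced) ≈ 0.1233, P(conservative) ≈ 0.8572
After 'fold-or-call': normaliser = 0.1·0.0195 + 0.15·0.1233 + 0.2·0.8572; P(aggressive) ≈ 0.0102, P(balanced) ≈ 0.0964, P(conservative) ≈ 0.8935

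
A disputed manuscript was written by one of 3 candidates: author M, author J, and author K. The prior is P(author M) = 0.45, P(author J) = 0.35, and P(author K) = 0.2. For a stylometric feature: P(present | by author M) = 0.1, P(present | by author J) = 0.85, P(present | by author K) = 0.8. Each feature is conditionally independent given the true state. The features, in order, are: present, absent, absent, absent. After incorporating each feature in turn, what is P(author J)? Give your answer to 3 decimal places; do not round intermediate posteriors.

After 'present': normaliser = 0.1·0.4500 + 0.85·0.3500 + 0.8·0.2000; P(author M) ≈ 0.0896, P(author J) ≈ 0.5920, P(author K) ≈ 0.3184
After 'absent': normaliser = 0.9·0.0896 + 0.15·0.5920 + 0.2·0.3184; P(author M) ≈ 0.3458, P(author J) ≈ 0.3810, P(author K) ≈ 0.2732
After 'absent': normaliser = 0.9·0.3458 + 0.15·0.3810 + 0.2·0.2732; P(author M) ≈ 0.7357, P(author J) ≈ 0.1351, P(author K) ≈ 0.1292
After 'absent': normaliser = 0.9·0.7357 + 0.15·0.1351 + 0.2·0.1292; P(author M) ≈ 0.9349, P(author J) ≈ 0.0286, P(author K) ≈ 0.0365

0.029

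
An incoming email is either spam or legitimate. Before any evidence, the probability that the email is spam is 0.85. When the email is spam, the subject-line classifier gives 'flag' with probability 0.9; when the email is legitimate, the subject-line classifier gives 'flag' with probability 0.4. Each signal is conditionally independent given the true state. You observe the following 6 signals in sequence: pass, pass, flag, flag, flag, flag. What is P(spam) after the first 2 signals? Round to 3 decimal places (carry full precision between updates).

After 'pass': P(spam) = 0.1·0.8500 / (0.1·0.8500 + 0.6·0.1500) ≈ 0.4857
After 'pass': P(spam) = 0.1·0.4857 / (0.1·0.4857 + 0.6·0.5143) ≈ 0.1360

0.136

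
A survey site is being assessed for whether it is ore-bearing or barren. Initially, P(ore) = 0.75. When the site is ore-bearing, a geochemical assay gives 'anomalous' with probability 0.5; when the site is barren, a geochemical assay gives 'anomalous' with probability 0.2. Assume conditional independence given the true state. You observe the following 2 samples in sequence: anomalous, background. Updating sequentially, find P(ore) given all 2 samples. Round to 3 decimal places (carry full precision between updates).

Each posterior becomes the prior for the next update.
After 'anomalous': P(ore) = 0.5·0.7500 / (0.5·0.7500 + 0.2·0.2500) ≈ 0.8824
After 'background': P(ore) = 0.5·0.8824 / (0.5·0.8824 + 0.8·0.1176) ≈ 0.8242

0.824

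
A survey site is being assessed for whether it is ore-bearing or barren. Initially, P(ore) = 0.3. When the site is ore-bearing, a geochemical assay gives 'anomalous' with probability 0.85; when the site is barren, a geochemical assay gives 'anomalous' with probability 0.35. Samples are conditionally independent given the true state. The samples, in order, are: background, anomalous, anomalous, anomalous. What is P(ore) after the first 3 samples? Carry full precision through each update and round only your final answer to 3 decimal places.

0.368

Apply Bayes' rule sequentially, carrying P(ore) forward.
After 'background': P(ore) = 0.15·0.3000 / (0.15·0.3000 + 0.65·0.7000) ≈ 0.0900
After 'anomalous': P(ore) = 0.85·0.0900 / (0.85·0.0900 + 0.35·0.9100) ≈ 0.1937
After 'anomalous': P(ore) = 0.85·0.1937 / (0.85·0.1937 + 0.35·0.8063) ≈ 0.3684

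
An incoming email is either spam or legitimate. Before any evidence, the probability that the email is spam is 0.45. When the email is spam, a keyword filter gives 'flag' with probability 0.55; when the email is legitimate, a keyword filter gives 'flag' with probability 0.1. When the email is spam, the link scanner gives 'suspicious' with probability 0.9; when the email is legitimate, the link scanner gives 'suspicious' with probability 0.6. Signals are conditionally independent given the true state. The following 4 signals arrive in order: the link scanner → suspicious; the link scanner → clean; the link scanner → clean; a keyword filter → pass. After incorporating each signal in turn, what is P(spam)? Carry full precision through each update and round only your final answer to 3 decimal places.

After the link scanner='suspicious': P(spam) = 0.9·0.4500 / (0.9·0.4500 + 0.6·0.5500) ≈ 0.5510
After the link scanner='clean': P(spam) = 0.1·0.5510 / (0.1·0.5510 + 0.4·0.4490) ≈ 0.2348
After the link scanner='clean': P(spam) = 0.1·0.2348 / (0.1·0.2348 + 0.4·0.7652) ≈ 0.0712
After a keyword filter='pass': P(spam) = 0.45·0.0712 / (0.45·0.0712 + 0.9·0.9288) ≈ 0.0369

0.037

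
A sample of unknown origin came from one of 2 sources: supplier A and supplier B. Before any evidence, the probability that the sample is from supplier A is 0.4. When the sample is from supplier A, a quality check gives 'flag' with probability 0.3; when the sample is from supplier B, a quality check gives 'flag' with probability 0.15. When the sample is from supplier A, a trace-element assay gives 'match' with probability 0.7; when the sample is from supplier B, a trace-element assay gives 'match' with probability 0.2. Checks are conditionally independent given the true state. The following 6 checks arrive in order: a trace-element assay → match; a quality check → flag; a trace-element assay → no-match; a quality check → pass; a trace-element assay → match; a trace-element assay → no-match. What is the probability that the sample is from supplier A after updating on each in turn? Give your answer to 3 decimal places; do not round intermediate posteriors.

0.654

After a trace-element assay='match': P(supplier A) = 0.7·0.4000 / (0.7·0.4000 + 0.2·0.6000) ≈ 0.7000
After a quality check='flag': P(supplier A) = 0.3·0.7000 / (0.3·0.7000 + 0.15·0.3000) ≈ 0.8235
After a trace-element assay='no-match': P(supplier A) = 0.3·0.8235 / (0.3·0.8235 + 0.8·0.1765) ≈ 0.6364
After a quality check='pass': P(supplier A) = 0.7·0.6364 / (0.7·0.6364 + 0.85·0.3636) ≈ 0.5904
After a trace-element assay='match': P(supplier A) = 0.7·0.5904 / (0.7·0.5904 + 0.2·0.4096) ≈ 0.8345
After a trace-element assay='no-match': P(supplier A) = 0.3·0.8345 / (0.3·0.8345 + 0.8·0.1655) ≈ 0.6542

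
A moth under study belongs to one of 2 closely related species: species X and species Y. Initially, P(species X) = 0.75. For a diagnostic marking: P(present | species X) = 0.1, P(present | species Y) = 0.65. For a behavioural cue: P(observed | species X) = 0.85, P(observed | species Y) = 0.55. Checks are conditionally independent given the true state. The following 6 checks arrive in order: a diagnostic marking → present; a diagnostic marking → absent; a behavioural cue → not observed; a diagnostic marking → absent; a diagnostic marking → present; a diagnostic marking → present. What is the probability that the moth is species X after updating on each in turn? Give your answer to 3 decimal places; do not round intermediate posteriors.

0.024

Apply Bayes' rule sequentially, carrying P(species X) forward.
After a diagnostic marking='present': P(species X) = 0.1·0.7500 / (0.1·0.7500 + 0.65·0.2500) ≈ 0.3158
After a diagnostic marking='absent': P(species X) = 0.9·0.3158 / (0.9·0.3158 + 0.35·0.6842) ≈ 0.5427
After a behavioural cue='not observed': P(species X) = 0.15·0.5427 / (0.15·0.5427 + 0.45·0.4573) ≈ 0.2835
After a diagnostic marking='absent': P(species X) = 0.9·0.2835 / (0.9·0.2835 + 0.35·0.7165) ≈ 0.5043
After a diagnostic marking='present': P(species X) = 0.1·0.5043 / (0.1·0.5043 + 0.65·0.4957) ≈ 0.1353
After a diagnostic marking='present': P(species X) = 0.1·0.1353 / (0.1·0.1353 + 0.65·0.8647) ≈ 0.0235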